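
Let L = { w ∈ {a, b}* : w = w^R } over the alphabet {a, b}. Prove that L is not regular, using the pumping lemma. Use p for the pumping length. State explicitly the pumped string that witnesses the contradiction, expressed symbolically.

a^{p+k} b a^p

Assume L is regular. Let p be the pumping length given by the pumping lemma.
Take w = a^p b a^p, a palindrome of length 2p+1 ≥ p.
By the pumping lemma, w = xyz with |xy| ≤ p and y is nonempty.
The first p characters of w are a's, so xy (and hence y) consists only of a's. Write y = a^k, 1 ≤ k ≤ p.
Pump with i = 2: xy^2z = a^{p+k} b a^p. Its reverse is a^p b a^{p+k}, which differs from xy^2z since k ≥ 1. So xy^2z is not a palindrome and xy^2z ∉ L.
Contradiction. Therefore L is not regular.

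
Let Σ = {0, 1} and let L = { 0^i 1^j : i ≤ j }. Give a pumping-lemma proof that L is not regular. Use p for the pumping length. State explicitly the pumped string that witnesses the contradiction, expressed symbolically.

0^{p+k} 1^p

Suppose for contradiction that L is regular, and let p be the pumping length.
Choose w = 0^p 1^p ∈ L, with |w| = 2p ≥ p.
The pumping lemma gives a decomposition w = xyz where |xy| ≤ p and |y| ≥ 1.
The first p characters of w are 0's, so xy (and hence y) consists only of 0's. Write y = 0^k, 1 ≤ k ≤ p.
Consider xy^2z = 0^{p+k} 1^p. Since k ≥ 1, the 0-count p+k exceeds the 1-count p, so i ≤ j fails; thus xy^2z ∉ L.
Contradiction. Therefore L is not regular.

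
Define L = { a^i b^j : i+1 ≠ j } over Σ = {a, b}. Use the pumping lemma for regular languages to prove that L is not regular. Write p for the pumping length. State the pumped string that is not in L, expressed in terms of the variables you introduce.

a^{p+p!} b^{p+p!+1}

Suppose for contradiction that L is regular, and let p be the pumping length.
Choose w = a^p b^{p+p!+1}. Since p ≠ (p+p!+1)-1 = p+p!, w ∈ L; and |w| ≥ p.
Write w = xyz as guaranteed by the lemma, with |xy| ≤ p and y is nonempty.
Since the first p symbols of w are all a's and |xy| ≤ p, y lies entirely in the leading a-block: y = a^k for some k with 1 ≤ k ≤ p.
Since 1 ≤ k ≤ p, k divides p!; set t = 1 + p!/k. Then xy^t z has p + (p!/k)·k = p + p! copies of a. Now the a-count is p+p! and (b-count)-1 = (p+p!+1)-1 = p+p!, so i+1 ≠ j fails. So xy^t z = a^{p+p!} b^{p+p!+1} ∉ L.
Contradiction. Therefore L is not regular.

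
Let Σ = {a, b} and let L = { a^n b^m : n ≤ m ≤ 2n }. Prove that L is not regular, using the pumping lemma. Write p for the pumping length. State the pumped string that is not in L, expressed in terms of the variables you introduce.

a^{p+k} b^p

Suppose for contradiction that L is regular, and let p be the pumping length.
Take w = a^p b^p ∈ L (since p ≤ p ≤ 2p), with |w| = 2p ≥ p.
Write w = xyz as guaranteed by the lemma, with |xy| ≤ p and |y| ≥ 1.
Since the first p symbols of w are all a's and |xy| ≤ p, y lies entirely in the leading a-block: y = a^k for some k with 1 ≤ k ≤ p.
Pump with i = 2: xy^2z = a^{p+k} b^p. Now n = p+k > p = m, so the condition n ≤ m fails. Thus xy^2z ∉ L.
This is a contradiction; hence L is not regular.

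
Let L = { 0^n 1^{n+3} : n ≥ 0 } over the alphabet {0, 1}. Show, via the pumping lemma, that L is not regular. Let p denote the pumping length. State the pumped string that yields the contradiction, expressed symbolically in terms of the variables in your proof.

Assume L is regular. Let p be the pumping length given by the pumping lemma.
Let w = 0^p 1^{p+3} ∈ L; note |w| = 2p+3 ≥ p.
The pumping lemma gives a decomposition w = xyz where |xy| ≤ p and |y| > 0.
The first p characters of w are 0's, so xy (and hence y) consists only of 0's. Write y = 0^k, 1 ≤ k ≤ p.
Pump with i = 2: xy^2z = 0^{p+k} 1^{p+3}. For this to lie in L we would need p+3 = (p+k)+3, which forces k = 0. But k ≥ 1, so xy^2z ∉ L.
Contradiction. Therefore L is not regular.

0^{p+k} 1^{p+3}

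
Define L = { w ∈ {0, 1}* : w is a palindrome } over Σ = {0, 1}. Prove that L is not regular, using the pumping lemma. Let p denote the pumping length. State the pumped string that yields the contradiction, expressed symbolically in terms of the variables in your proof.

0^{p+k} 1 0^p

Suppose for contradiction that L is regular, and let p be the pumping length.
Take w = 0^p 1 0^p, a palindrome of length 2p+1 ≥ p.
The pumping lemma gives a decomposition w = xyz where |xy| ≤ p and |y| ≥ 1.
Since the first p symbols of w are all 0's and |xy| ≤ p, y lies entirely in the leading 0-block: y = 0^k for some k with 1 ≤ k ≤ p.
Pump with i = 2: xy^2z = 0^{p+k} 1 0^p. Its reverse is 0^p 1 0^{p+k}, which differs from xy^2z since k ≥ 1. So xy^2z is not a palindrome and xy^2z ∉ L.
This contradicts the pumping lemma, so L is not regular.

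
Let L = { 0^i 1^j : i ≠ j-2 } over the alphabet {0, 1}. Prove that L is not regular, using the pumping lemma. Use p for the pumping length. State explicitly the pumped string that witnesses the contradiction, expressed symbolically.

0^{p+p!} 1^{p+p!+2}

Assume L is regular. Let p be the pumping length given by the pumping lemma.
Choose w = 0^p 1^{p+p!+2}. Since p ≠ (p+p!+2)-2 = p+p!, w ∈ L; and |w| ≥ p.
By the pumping lemma, w = xyz with |xy| ≤ p and |y| > 0.
Since the first p symbols of w are all 0's and |xy| ≤ p, y lies entirely in the leading 0-block: y = 0^k for some k with 1 ≤ k ≤ p.
Since 1 ≤ k ≤ p, k divides p!; set t = 1 + p!/k. Then xy^t z has p + (p!/k)·k = p + p! copies of 0. Now the 0-count is p+p! and (1-count)-2 = (p+p!+2)-2 = p+p!, so i ≠ j-2 fails. So xy^t z = 0^{p+p!} 1^{p+p!+2} ∉ L.
This contradicts the pumping lemma, so L is not regular.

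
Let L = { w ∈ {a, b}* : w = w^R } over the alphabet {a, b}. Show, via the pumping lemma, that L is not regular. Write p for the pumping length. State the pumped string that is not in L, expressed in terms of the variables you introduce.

a^{p+k} b a^p

Assume L is regular. Let p be the pumping length given by the pumping lemma.
Take w = a^p b a^p, a palindrome of length 2p+1 ≥ p.
Write w = xyz as guaranteed by the lemma, with |xy| ≤ p and |y| ≥ 1.
Since the first p symbols of w are all a's and |xy| ≤ p, y lies entirely in the leading a-block: y = a^k for some k with 1 ≤ k ≤ p.
Pump with i = 2: xy^2z = a^{p+k} b a^p. Its reverse is a^p b a^{p+k}, which differs from xy^2z since k ≥ 1. So xy^2z is not a palindrome and xy^2z ∉ L.
Contradiction. Therefore L is not regular.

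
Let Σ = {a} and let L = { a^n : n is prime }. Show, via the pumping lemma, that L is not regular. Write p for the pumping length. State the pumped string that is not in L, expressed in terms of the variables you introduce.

a^{q(1+k)}

Assume L is regular; let p be its pumping constant.
Let q be a prime with q ≥ p+2 (infinitely many primes exist), and take w = a^q ∈ L with |w| = q ≥ p.
By the pumping lemma, w = xyz with |xy| ≤ p and |y| > 0.
Then y = a^k for some k with 1 ≤ k ≤ p.
Since 1 ≤ k ≤ p, |xz| = q-k. Pump with i = q+1: |xy^{q+1}z| = (q-k)+(q+1)k = q+qk = q(1+k), which is composite (both factors ≥ 2). So xy^{q+1}z = a^{q(1+k)} ∉ L.
Contradiction. Therefore L is not regular.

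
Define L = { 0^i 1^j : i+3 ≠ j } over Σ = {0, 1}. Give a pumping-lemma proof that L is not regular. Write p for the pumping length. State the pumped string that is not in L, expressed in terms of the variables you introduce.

0^{p+p!} 1^{p+p!+3}

Assume L is regular. Let p be the pumping length given by the pumping lemma.
Choose w = 0^p 1^{p+p!+3}. Since p ≠ (p+p!+3)-3 = p+p!, w ∈ L; and |w| ≥ p.
By the pumping lemma, w = xyz with |xy| ≤ p and y is nonempty.
Since the first p symbols of w are all 0's and |xy| ≤ p, y lies entirely in the leading 0-block: y = 0^k for some k with 1 ≤ k ≤ p.
Since 1 ≤ k ≤ p, k divides p!; set t = 1 + p!/k. Then xy^t z has p + (p!/k)·k = p + p! copies of 0. Now the 0-count is p+p! and (1-count)-3 = (p+p!+3)-3 = p+p!, so i+3 ≠ j fails. So xy^t z = 0^{p+p!} 1^{p+p!+3} ∉ L.
This contradicts the pumping lemma, so L is not regular.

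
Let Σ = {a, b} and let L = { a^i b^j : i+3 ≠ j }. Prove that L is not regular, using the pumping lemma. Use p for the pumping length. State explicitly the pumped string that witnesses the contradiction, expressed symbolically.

a^{p+p!} b^{p+p!+3}

Assume L is regular; let p be its pumping constant.
Choose w = a^p b^{p+p!+3}. Since p ≠ (p+p!+3)-3 = p+p!, w ∈ L; and |w| ≥ p.
Write w = xyz as guaranteed by the lemma, with |xy| ≤ p and y is nonempty.
Since the first p symbols of w are all a's and |xy| ≤ p, y lies entirely in the leading a-block: y = a^k for some k with 1 ≤ k ≤ p.
Since 1 ≤ k ≤ p, k divides p!; set t = 1 + p!/k. Then xy^t z has p + (p!/k)·k = p + p! copies of a. Now the a-count is p+p! and (b-count)-3 = (p+p!+3)-3 = p+p!, so i+3 ≠ j fails. So xy^t z = a^{p+p!} b^{p+p!+3} ∉ L.
This contradicts the pumping lemma, so L is not regular.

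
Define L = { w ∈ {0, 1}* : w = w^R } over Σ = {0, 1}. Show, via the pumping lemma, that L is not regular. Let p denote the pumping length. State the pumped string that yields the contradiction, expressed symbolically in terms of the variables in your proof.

0^{p+k} 1 0^p

Suppose for contradiction that L is regular, and let p be the pumping length.
Take w = 0^p 1 0^p, a palindrome of length 2p+1 ≥ p.
By the pumping lemma, w = xyz with |xy| ≤ p and |y| > 0.
Because |xy| ≤ p and w begins with p copies of 0, we have y = 0^k with 1 ≤ k ≤ p.
Pump with i = 2: xy^2z = 0^{p+k} 1 0^p. Its reverse is 0^p 1 0^{p+k}, which differs from xy^2z since k ≥ 1. So xy^2z is not a palindrome and xy^2z ∉ L.
This contradicts the pumping lemma, so L is not regular.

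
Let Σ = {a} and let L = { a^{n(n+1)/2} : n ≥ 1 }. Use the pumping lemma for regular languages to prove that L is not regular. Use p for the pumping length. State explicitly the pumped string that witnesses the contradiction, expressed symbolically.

Toward a contradiction, assume L is regular with pumping length p.
Take w = a^{p(p+1)/2} ∈ L with |w| = p(p+1)/2 ≥ p.
By the pumping lemma, w = xyz with |xy| ≤ p and |y| > 0.
Then y = a^k for some k with 1 ≤ k ≤ p.
Pump with i = 2: xy^2z = a^{p(p+1)/2+k}. Since 1 ≤ k ≤ p, p(p+1)/2 < p(p+1)/2+k ≤ p(p+1)/2+p < (p+1)(p+2)/2, so p(p+1)/2+k is strictly between consecutive triangular numbers. So xy^2z ∉ L.
This contradicts the pumping lemma, so L is not regular.

a^{p(p+1)/2+k}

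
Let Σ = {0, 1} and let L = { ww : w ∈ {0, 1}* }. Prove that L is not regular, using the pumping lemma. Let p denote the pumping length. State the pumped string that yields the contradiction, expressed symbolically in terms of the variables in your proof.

Assume L is regular; let p be its pumping constant.
Take w = 0^p 1^p 0^p 1^p = uu where u = 0^p1^p; then w ∈ L and |w| = 4p ≥ p.
Write w = xyz as guaranteed by the lemma, with |xy| ≤ p and y is nonempty.
Since the first p symbols of w are all 0's and |xy| ≤ p, y lies entirely in the leading 0-block: y = 0^k for some k with 1 ≤ k ≤ p.
Pump with i = 2: xy^2z = 0^{p+k} 1^p 0^p 1^p, of length 4p+k. Suppose this equals vv. The string starts with 0 and ends with 1, so v does too; thus the boundary between the two copies of v is a 1→0 transition. There is exactly one such transition, at position 2p+k, so |v| = 2p+k and |vv| = 4p+2k ≠ 4p+k since k ≥ 1. So xy^2z ∉ L.
This is a contradiction; hence L is not regular.

0^{p+k} 1^p 0^p 1^p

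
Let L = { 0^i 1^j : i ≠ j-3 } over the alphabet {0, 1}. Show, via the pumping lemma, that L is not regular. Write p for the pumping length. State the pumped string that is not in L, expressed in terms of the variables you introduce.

Toward a contradiction, assume L is regular with pumping length p.
Choose w = 0^p 1^{p+p!+3}. Since p ≠ (p+p!+3)-3 = p+p!, w ∈ L; and |w| ≥ p.
Write w = xyz as guaranteed by the lemma, with |xy| ≤ p and |y| ≥ 1.
Because |xy| ≤ p and w begins with p copies of 0, we have y = 0^k with 1 ≤ k ≤ p.
Since 1 ≤ k ≤ p, k divides p!; set t = 1 + p!/k. Then xy^t z has p + (p!/k)·k = p + p! copies of 0. Now the 0-count is p+p! and (1-count)-3 = (p+p!+3)-3 = p+p!, so i ≠ j-3 fails. So xy^t z = 0^{p+p!} 1^{p+p!+3} ∉ L.
This is a contradiction; hence L is not regular.

0^{p+p!} 1^{p+p!+3}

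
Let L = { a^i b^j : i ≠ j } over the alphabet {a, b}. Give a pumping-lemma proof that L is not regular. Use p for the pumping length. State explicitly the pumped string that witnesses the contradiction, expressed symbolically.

a^{p+p!} b^{p+p!}

Assume L is regular; let p be its pumping constant.
Choose w = a^p b^{p+p!}. Since p ≠ p+p!, w ∈ L; and |w| ≥ p.
Write w = xyz as guaranteed by the lemma, with |xy| ≤ p and |y| > 0.
Since the first p symbols of w are all a's and |xy| ≤ p, y lies entirely in the leading a-block: y = a^k for some k with 1 ≤ k ≤ p.
Since 1 ≤ k ≤ p, k divides p!; set t = 1 + p!/k. Then xy^t z has p + (p!/k)·k = p + p! copies of a. Now the a-count equals the b-count, so i ≠ j fails. So xy^t z = a^{p+p!} b^{p+p!} ∉ L.
This contradicts the pumping lemma, so L is not regular.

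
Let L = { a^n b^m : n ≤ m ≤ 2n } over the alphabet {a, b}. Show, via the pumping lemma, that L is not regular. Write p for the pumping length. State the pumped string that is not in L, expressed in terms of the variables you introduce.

Suppose for contradiction that L is regular, and let p be the pumping length.
Take w = a^p b^p ∈ L (since p ≤ p ≤ 2p), with |w| = 2p ≥ p.
By the pumping lemma, w = xyz with |xy| ≤ p and |y| > 0.
Since the first p symbols of w are all a's and |xy| ≤ p, y lies entirely in the leading a-block: y = a^k for some k with 1 ≤ k ≤ p.
Pump with i = 2: xy^2z = a^{p+k} b^p. Now n = p+k > p = m, so the condition n ≤ m fails. Thus xy^2z ∉ L.
Contradiction. Therefore L is not regular.

a^{p+k} b^p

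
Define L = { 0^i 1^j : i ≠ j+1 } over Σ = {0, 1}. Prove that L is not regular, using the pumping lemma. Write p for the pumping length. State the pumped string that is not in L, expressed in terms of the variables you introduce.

Assume L is regular. Let p be the pumping length given by the pumping lemma.
Choose w = 0^p 1^{p+p!-1}. Since p ≠ (p+p!-1)+1 = p+p!, w ∈ L; and |w| ≥ p.
By the pumping lemma, w = xyz with |xy| ≤ p and |y| ≥ 1.
Because |xy| ≤ p and w begins with p copies of 0, we have y = 0^k with 1 ≤ k ≤ p.
Since 1 ≤ k ≤ p, k divides p!; set t = 1 + p!/k. Then xy^t z has p + (p!/k)·k = p + p! copies of 0. Now the 0-count is p+p! and (1-count)+1 = (p+p!-1)+1 = p+p!, so i ≠ j+1 fails. So xy^t z = 0^{p+p!} 1^{p+p!-1} ∉ L.
Contradiction. Therefore L is not regular.

0^{p+p!} 1^{p+p!-1}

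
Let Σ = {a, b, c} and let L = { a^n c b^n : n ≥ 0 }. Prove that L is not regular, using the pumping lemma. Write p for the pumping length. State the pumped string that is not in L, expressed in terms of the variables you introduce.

Toward a contradiction, assume L is regular with pumping length p.
Take w = a^p c b^p ∈ L with |w| = 2p+1 ≥ p.
The pumping lemma gives a decomposition w = xyz where |xy| ≤ p and |y| > 0.
The first p characters of w are a's, so xy (and hence y) consists only of a's. Write y = a^k, 1 ≤ k ≤ p.
Pump with i = 2: xy^2z = a^{p+k} c b^p, which would require p+k = p. But k ≥ 1, so xy^2z ∉ L.
Contradiction. Therefore L is not regular.

a^{p+k} c b^p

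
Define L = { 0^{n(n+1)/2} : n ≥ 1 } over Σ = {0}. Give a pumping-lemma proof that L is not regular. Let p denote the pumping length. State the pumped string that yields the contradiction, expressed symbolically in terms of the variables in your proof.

0^{p(p+1)/2+k}

Suppose for contradiction that L is regular, and let p be the pumping length.
Take w = 0^{p(p+1)/2} ∈ L with |w| = p(p+1)/2 ≥ p.
The pumping lemma gives a decomposition w = xyz where |xy| ≤ p and y is nonempty.
Then y = 0^k for some k with 1 ≤ k ≤ p.
Pump with i = 2: xy^2z = 0^{p(p+1)/2+k}. Since 1 ≤ k ≤ p, p(p+1)/2 < p(p+1)/2+k ≤ p(p+1)/2+p < (p+1)(p+2)/2, so p(p+1)/2+k is strictly between consecutive triangular numbers. So xy^2z ∉ L.
This is a contradiction; hence L is not regular.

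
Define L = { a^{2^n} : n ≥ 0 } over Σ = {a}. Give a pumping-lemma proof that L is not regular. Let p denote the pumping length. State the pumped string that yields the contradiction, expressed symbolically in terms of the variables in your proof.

a^{2^p+k}

Suppose for contradiction that L is regular, and let p be the pumping length.
Take w = a^{2^p} ∈ L with |w| = 2^p ≥ p.
Write w = xyz as guaranteed by the lemma, with |xy| ≤ p and y is nonempty.
Then y = a^k for some k with 1 ≤ k ≤ p.
Pump with i = 2: xy^2z = a^{2^p+k}. Since 1 ≤ k ≤ p < 2^p, we have 2^p < 2^p+k < 2^{p+1}, so 2^p+k is not a power of 2. So xy^2z ∉ L.
This contradicts the pumping lemma, so L is not regular.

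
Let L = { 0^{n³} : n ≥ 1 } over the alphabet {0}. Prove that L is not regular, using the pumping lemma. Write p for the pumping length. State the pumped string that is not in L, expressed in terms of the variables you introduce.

0^{p³+k}

Suppose for contradiction that L is regular, and let p be the pumping length.
Take w = 0^{p³} ∈ L with |w| = p³ ≥ p.
Write w = xyz as guaranteed by the lemma, with |xy| ≤ p and y is nonempty.
Then y = 0^k for some k with 1 ≤ k ≤ p.
Pump with i = 2: xy^2z = 0^{p³+k}. Since 1 ≤ k ≤ p, p³ < p³+k ≤ p³+p < p³+3p²+3p+1 = (p+1)³, so p³+k is not a perfect cube. So xy^2z ∉ L.
This contradicts the pumping lemma, so L is not regular.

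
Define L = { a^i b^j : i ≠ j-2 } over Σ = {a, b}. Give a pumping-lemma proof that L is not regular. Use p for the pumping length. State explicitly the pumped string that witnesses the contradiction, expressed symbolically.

a^{p+p!} b^{p+p!+2}

Assume L is regular; let p be its pumping constant.
Choose w = a^p b^{p+p!+2}. Since p ≠ (p+p!+2)-2 = p+p!, w ∈ L; and |w| ≥ p.
Write w = xyz as guaranteed by the lemma, with |xy| ≤ p and |y| ≥ 1.
Since the first p symbols of w are all a's and |xy| ≤ p, y lies entirely in the leading a-block: y = a^k for some k with 1 ≤ k ≤ p.
Since 1 ≤ k ≤ p, k divides p!; set t = 1 + p!/k. Then xy^t z has p + (p!/k)·k = p + p! copies of a. Now the a-count is p+p! and (b-count)-2 = (p+p!+2)-2 = p+p!, so i ≠ j-2 fails. So xy^t z = a^{p+p!} b^{p+p!+2} ∉ L.
This contradicts the pumping lemma, so L is not regular.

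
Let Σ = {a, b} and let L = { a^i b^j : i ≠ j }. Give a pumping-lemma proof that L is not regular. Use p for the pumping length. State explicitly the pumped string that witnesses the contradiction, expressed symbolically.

Toward a contradiction, assume L is regular with pumping length p.
Choose w = a^p b^{p+p!}. Since p ≠ p+p!, w ∈ L; and |w| ≥ p.
By the pumping lemma, w = xyz with |xy| ≤ p and y is nonempty.
Because |xy| ≤ p and w begins with p copies of a, we have y = a^k with 1 ≤ k ≤ p.
Since 1 ≤ k ≤ p, k divides p!; set t = 1 + p!/k. Then xy^t z has p + (p!/k)·k = p + p! copies of a. Now the a-count equals the b-count, so i ≠ j fails. So xy^t z = a^{p+p!} b^{p+p!} ∉ L.
This contradicts the pumping lemma, so L is not regular.

a^{p+p!} b^{p+p!}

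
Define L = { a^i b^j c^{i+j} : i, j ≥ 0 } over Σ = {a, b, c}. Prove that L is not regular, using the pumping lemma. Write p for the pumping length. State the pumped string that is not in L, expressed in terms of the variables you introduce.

Toward a contradiction, assume L is regular with pumping length p.
Take w = a^p b^p c^{2p} ∈ L (with i=j=p, i+j=2p), |w| = 4p ≥ p.
Write w = xyz as guaranteed by the lemma, with |xy| ≤ p and |y| ≥ 1.
Because |xy| ≤ p and w begins with p copies of a, we have y = a^k with 1 ≤ k ≤ p.
Consider xy^2z = a^{p+k} b^p c^{2p}. Now the a- and b-counts sum to 2p+k, but the c-count is 2p ≠ 2p+k. So xy^2z ∉ L.
This contradicts the pumping lemma, so L is not regular.

a^{p+k} b^p c^{2p}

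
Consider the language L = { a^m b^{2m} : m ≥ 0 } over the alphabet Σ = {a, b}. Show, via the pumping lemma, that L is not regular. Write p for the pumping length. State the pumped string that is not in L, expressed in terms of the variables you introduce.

Toward a contradiction, assume L is regular with pumping length p.
Choose w = a^p b^{2p}, which is in L with |w| = 3p ≥ p.
By the pumping lemma, w = xyz with |xy| ≤ p and |y| ≥ 1.
Because |xy| ≤ p and w begins with p copies of a, we have y = a^k with 1 ≤ k ≤ p.
Pump with i = 2: xy^2z = a^{p+k} b^{2p}. For this to lie in L we would need 2p = 2(p+k), which forces k = 0. But k ≥ 1, so xy^2z ∉ L.
This is a contradiction; hence L is not regular.

a^{p+k} b^{2p}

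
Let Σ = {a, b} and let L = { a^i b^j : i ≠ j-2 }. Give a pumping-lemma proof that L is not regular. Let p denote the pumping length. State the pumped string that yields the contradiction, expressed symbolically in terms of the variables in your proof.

a^{p+p!} b^{p+p!+2}

Suppose for contradiction that L is regular, and let p be the pumping length.
Choose w = a^p b^{p+p!+2}. Since p ≠ (p+p!+2)-2 = p+p!, w ∈ L; and |w| ≥ p.
By the pumping lemma, w = xyz with |xy| ≤ p and y is nonempty.
The first p characters of w are a's, so xy (and hence y) consists only of a's. Write y = a^k, 1 ≤ k ≤ p.
Since 1 ≤ k ≤ p, k divides p!; set t = 1 + p!/k. Then xy^t z has p + (p!/k)·k = p + p! copies of a. Now the a-count is p+p! and (b-count)-2 = (p+p!+2)-2 = p+p!, so i ≠ j-2 fails. So xy^t z = a^{p+p!} b^{p+p!+2} ∉ L.
Contradiction. Therefore L is not regular.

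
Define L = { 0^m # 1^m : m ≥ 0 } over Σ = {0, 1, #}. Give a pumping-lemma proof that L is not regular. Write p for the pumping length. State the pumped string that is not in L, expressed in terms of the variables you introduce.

0^{p+k} # 1^p

Assume L is regular. Let p be the pumping length given by the pumping lemma.
Take w = 0^p # 1^p ∈ L with |w| = 2p+1 ≥ p.
The pumping lemma gives a decomposition w = xyz where |xy| ≤ p and |y| ≥ 1.
Since the first p symbols of w are all 0's and |xy| ≤ p, y lies entirely in the leading 0-block: y = 0^k for some k with 1 ≤ k ≤ p.
Pump with i = 2: xy^2z = 0^{p+k} # 1^p, which would require p+k = p. But k ≥ 1, so xy^2z ∉ L.
This contradicts the pumping lemma, so L is not regular.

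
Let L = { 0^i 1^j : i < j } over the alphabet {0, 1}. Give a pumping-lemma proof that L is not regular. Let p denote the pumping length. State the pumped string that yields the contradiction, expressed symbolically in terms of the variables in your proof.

Assume L is regular; let p be its pumping constant.
Choose w = 0^p 1^{p+1} ∈ L, with |w| = 2p+1 ≥ p.
The pumping lemma gives a decomposition w = xyz where |xy| ≤ p and |y| ≥ 1.
The first p characters of w are 0's, so xy (and hence y) consists only of 0's. Write y = 0^k, 1 ≤ k ≤ p.
Consider xy^2z = 0^{p+k} 1^{p+1}. Since k ≥ 1, the 0-count p+k is at least p+1, so i < j fails; thus xy^2z ∉ L.
Contradiction. Therefore L is not regular.

0^{p+k} 1^{p+1}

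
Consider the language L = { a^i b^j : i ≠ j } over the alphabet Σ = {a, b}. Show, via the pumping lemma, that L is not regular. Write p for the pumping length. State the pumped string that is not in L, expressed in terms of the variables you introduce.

a^{p+p!} b^{p+p!}

Assume L is regular; let p be its pumping constant.
Choose w = a^p b^{p+p!}. Since p ≠ p+p!, w ∈ L; and |w| ≥ p.
The pumping lemma gives a decomposition w = xyz where |xy| ≤ p and |y| ≥ 1.
The first p characters of w are a's, so xy (and hence y) consists only of a's. Write y = a^k, 1 ≤ k ≤ p.
Since 1 ≤ k ≤ p, k divides p!; set t = 1 + p!/k. Then xy^t z has p + (p!/k)·k = p + p! copies of a. Now the a-count equals the b-count, so i ≠ j fails. So xy^t z = a^{p+p!} b^{p+p!} ∉ L.
This is a contradiction; hence L is not regular.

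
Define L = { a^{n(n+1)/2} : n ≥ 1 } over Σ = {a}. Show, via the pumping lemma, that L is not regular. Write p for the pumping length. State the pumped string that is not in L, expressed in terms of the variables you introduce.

Assume L is regular. Let p be the pumping length given by the pumping lemma.
Take w = a^{p(p+1)/2} ∈ L with |w| = p(p+1)/2 ≥ p.
The pumping lemma gives a decomposition w = xyz where |xy| ≤ p and y is nonempty.
Then y = a^k for some k with 1 ≤ k ≤ p.
Pump with i = 2: xy^2z = a^{p(p+1)/2+k}. Since 1 ≤ k ≤ p, p(p+1)/2 < p(p+1)/2+k ≤ p(p+1)/2+p < (p+1)(p+2)/2, so p(p+1)/2+k is strictly between consecutive triangular numbers. So xy^2z ∉ L.
This is a contradiction; hence L is not regular.

a^{p(p+1)/2+k}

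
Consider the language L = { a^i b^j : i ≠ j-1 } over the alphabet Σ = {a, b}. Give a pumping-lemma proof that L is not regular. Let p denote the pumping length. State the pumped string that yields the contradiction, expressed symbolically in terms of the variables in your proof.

Suppose for contradiction that L is regular, and let p be the pumping length.
Choose w = a^p b^{p+p!+1}. Since p ≠ (p+p!+1)-1 = p+p!, w ∈ L; and |w| ≥ p.
Write w = xyz as guaranteed by the lemma, with |xy| ≤ p and |y| ≥ 1.
The first p characters of w are a's, so xy (and hence y) consists only of a's. Write y = a^k, 1 ≤ k ≤ p.
Since 1 ≤ k ≤ p, k divides p!; set t = 1 + p!/k. Then xy^t z has p + (p!/k)·k = p + p! copies of a. Now the a-count is p+p! and (b-count)-1 = (p+p!+1)-1 = p+p!, so i ≠ j-1 fails. So xy^t z = a^{p+p!} b^{p+p!+1} ∉ L.
Contradiction. Therefore L is not regular.

a^{p+p!} b^{p+p!+1}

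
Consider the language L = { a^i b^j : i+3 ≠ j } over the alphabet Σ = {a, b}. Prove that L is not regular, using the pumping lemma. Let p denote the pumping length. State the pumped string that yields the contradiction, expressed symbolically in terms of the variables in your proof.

a^{p+p!} b^{p+p!+3}

Toward a contradiction, assume L is regular with pumping length p.
Choose w = a^p b^{p+p!+3}. Since p ≠ (p+p!+3)-3 = p+p!, w ∈ L; and |w| ≥ p.
Write w = xyz as guaranteed by the lemma, with |xy| ≤ p and y is nonempty.
Because |xy| ≤ p and w begins with p copies of a, we have y = a^k with 1 ≤ k ≤ p.
Since 1 ≤ k ≤ p, k divides p!; set t = 1 + p!/k. Then xy^t z has p + (p!/k)·k = p + p! copies of a. Now the a-count is p+p! and (b-count)-3 = (p+p!+3)-3 = p+p!, so i+3 ≠ j fails. So xy^t z = a^{p+p!} b^{p+p!+3} ∉ L.
This is a contradiction; hence L is not regular.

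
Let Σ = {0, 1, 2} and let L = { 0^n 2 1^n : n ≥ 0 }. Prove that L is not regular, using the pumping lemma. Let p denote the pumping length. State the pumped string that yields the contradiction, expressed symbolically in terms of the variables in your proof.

Assume L is regular. Let p be the pumping length given by the pumping lemma.
Take w = 0^p 2 1^p ∈ L with |w| = 2p+1 ≥ p.
The pumping lemma gives a decomposition w = xyz where |xy| ≤ p and |y| > 0.
Since the first p symbols of w are all 0's and |xy| ≤ p, y lies entirely in the leading 0-block: y = 0^k for some k with 1 ≤ k ≤ p.
Pump with i = 2: xy^2z = 0^{p+k} 2 1^p, which would require p+k = p. But k ≥ 1, so xy^2z ∉ L.
This contradicts the pumping lemma, so L is not regular.

0^{p+k} 2 1^p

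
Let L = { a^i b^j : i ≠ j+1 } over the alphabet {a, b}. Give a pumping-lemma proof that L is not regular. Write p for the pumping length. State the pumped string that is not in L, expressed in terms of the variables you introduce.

Assume L is regular. Let p be the pumping length given by the pumping lemma.
Choose w = a^p b^{p+p!-1}. Since p ≠ (p+p!-1)+1 = p+p!, w ∈ L; and |w| ≥ p.
The pumping lemma gives a decomposition w = xyz where |xy| ≤ p and y is nonempty.
Since the first p symbols of w are all a's and |xy| ≤ p, y lies entirely in the leading a-block: y = a^k for some k with 1 ≤ k ≤ p.
Since 1 ≤ k ≤ p, k divides p!; set t = 1 + p!/k. Then xy^t z has p + (p!/k)·k = p + p! copies of a. Now the a-count is p+p! and (b-count)+1 = (p+p!-1)+1 = p+p!, so i ≠ j+1 fails. So xy^t z = a^{p+p!} b^{p+p!-1} ∉ L.
This contradicts the pumping lemma, so L is not regular.

a^{p+p!} b^{p+p!-1}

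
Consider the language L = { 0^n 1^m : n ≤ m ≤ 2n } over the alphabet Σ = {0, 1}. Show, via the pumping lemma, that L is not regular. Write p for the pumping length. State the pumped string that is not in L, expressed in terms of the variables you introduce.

0^{p+k} 1^p

Suppose for contradiction that L is regular, and let p be the pumping length.
Take w = 0^p 1^p ∈ L (since p ≤ p ≤ 2p), with |w| = 2p ≥ p.
The pumping lemma gives a decomposition w = xyz where |xy| ≤ p and y is nonempty.
Since the first p symbols of w are all 0's and |xy| ≤ p, y lies entirely in the leading 0-block: y = 0^k for some k with 1 ≤ k ≤ p.
Pump with i = 2: xy^2z = 0^{p+k} 1^p. Now n = p+k > p = m, so the condition n ≤ m fails. Thus xy^2z ∉ L.
This is a contradiction; hence L is not regular.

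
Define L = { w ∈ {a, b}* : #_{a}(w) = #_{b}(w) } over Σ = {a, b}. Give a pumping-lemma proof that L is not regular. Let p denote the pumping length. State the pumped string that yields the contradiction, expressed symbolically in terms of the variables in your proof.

Suppose for contradiction that L is regular, and let p be the pumping length.
Choose w = a^p b^p ∈ L with |w| = 2p ≥ p.
Write w = xyz as guaranteed by the lemma, with |xy| ≤ p and |y| > 0.
Since the first p symbols of w are all a's and |xy| ≤ p, y lies entirely in the leading a-block: y = a^k for some k with 1 ≤ k ≤ p.
Pump with i = 2: xy^2z = a^{p+k} b^p has p+k occurrences of a but only p of b. Since k ≥ 1 the counts differ, so xy^2z ∉ L.
Contradiction. Therefore L is not regular.

a^{p+k} b^p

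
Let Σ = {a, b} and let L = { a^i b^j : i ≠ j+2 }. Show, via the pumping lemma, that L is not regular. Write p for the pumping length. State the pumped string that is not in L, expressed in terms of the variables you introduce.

a^{p+p!} b^{p+p!-2}

Assume L is regular; let p be its pumping constant.
Choose w = a^p b^{p+p!-2}. Since p ≠ (p+p!-2)+2 = p+p!, w ∈ L; and |w| ≥ p.
The pumping lemma gives a decomposition w = xyz where |xy| ≤ p and y is nonempty.
The first p characters of w are a's, so xy (and hence y) consists only of a's. Write y = a^k, 1 ≤ k ≤ p.
Since 1 ≤ k ≤ p, k divides p!; set t = 1 + p!/k. Then xy^t z has p + (p!/k)·k = p + p! copies of a. Now the a-count is p+p! and (b-count)+2 = (p+p!-2)+2 = p+p!, so i ≠ j+2 fails. So xy^t z = a^{p+p!} b^{p+p!-2} ∉ L.
Contradiction. Therefore L is not regular.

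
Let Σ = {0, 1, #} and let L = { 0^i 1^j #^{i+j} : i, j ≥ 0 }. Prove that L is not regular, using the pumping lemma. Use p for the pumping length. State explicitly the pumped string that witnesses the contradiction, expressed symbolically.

0^{p+k} 1^p #^{2p}

Assume L is regular; let p be its pumping constant.
Take w = 0^p 1^p #^{2p} ∈ L (with i=j=p, i+j=2p), |w| = 4p ≥ p.
By the pumping lemma, w = xyz with |xy| ≤ p and y is nonempty.
Since the first p symbols of w are all 0's and |xy| ≤ p, y lies entirely in the leading 0-block: y = 0^k for some k with 1 ≤ k ≤ p.
Consider xy^2z = 0^{p+k} 1^p #^{2p}. Now the 0- and 1-counts sum to 2p+k, but the #-count is 2p ≠ 2p+k. So xy^2z ∉ L.
This contradicts the pumping lemma, so L is not regular.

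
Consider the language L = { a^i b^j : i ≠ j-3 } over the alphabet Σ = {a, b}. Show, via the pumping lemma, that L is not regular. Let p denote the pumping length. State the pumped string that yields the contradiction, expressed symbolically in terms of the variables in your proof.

Suppose for contradiction that L is regular, and let p be the pumping length.
Choose w = a^p b^{p+p!+3}. Since p ≠ (p+p!+3)-3 = p+p!, w ∈ L; and |w| ≥ p.
By the pumping lemma, w = xyz with |xy| ≤ p and |y| > 0.
Because |xy| ≤ p and w begins with p copies of a, we have y = a^k with 1 ≤ k ≤ p.
Since 1 ≤ k ≤ p, k divides p!; set t = 1 + p!/k. Then xy^t z has p + (p!/k)·k = p + p! copies of a. Now the a-count is p+p! and (b-count)-3 = (p+p!+3)-3 = p+p!, so i ≠ j-3 fails. So xy^t z = a^{p+p!} b^{p+p!+3} ∉ L.
This contradicts the pumping lemma, so L is not regular.

a^{p+p!} b^{p+p!+3}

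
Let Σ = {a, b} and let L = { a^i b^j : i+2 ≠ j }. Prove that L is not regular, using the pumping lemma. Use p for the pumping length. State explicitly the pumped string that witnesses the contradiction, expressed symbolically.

a^{p+p!} b^{p+p!+2}

Assume L is regular; let p be its pumping constant.
Choose w = a^p b^{p+p!+2}. Since p ≠ (p+p!+2)-2 = p+p!, w ∈ L; and |w| ≥ p.
By the pumping lemma, w = xyz with |xy| ≤ p and |y| ≥ 1.
The first p characters of w are a's, so xy (and hence y) consists only of a's. Write y = a^k, 1 ≤ k ≤ p.
Since 1 ≤ k ≤ p, k divides p!; set t = 1 + p!/k. Then xy^t z has p + (p!/k)·k = p + p! copies of a. Now the a-count is p+p! and (b-count)-2 = (p+p!+2)-2 = p+p!, so i+2 ≠ j fails. So xy^t z = a^{p+p!} b^{p+p!+2} ∉ L.
This contradicts the pumping lemma, so L is not regular.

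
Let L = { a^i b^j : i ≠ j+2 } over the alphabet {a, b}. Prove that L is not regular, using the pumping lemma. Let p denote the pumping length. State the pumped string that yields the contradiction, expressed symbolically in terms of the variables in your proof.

a^{p+p!} b^{p+p!-2}

Suppose for contradiction that L is regular, and let p be the pumping length.
Choose w = a^p b^{p+p!-2}. Since p ≠ (p+p!-2)+2 = p+p!, w ∈ L; and |w| ≥ p.
Write w = xyz as guaranteed by the lemma, with |xy| ≤ p and |y| > 0.
Since the first p symbols of w are all a's and |xy| ≤ p, y lies entirely in the leading a-block: y = a^k for some k with 1 ≤ k ≤ p.
Since 1 ≤ k ≤ p, k divides p!; set t = 1 + p!/k. Then xy^t z has p + (p!/k)·k = p + p! copies of a. Now the a-count is p+p! and (b-count)+2 = (p+p!-2)+2 = p+p!, so i ≠ j+2 fails. So xy^t z = a^{p+p!} b^{p+p!-2} ∉ L.
This contradicts the pumping lemma, so L is not regular.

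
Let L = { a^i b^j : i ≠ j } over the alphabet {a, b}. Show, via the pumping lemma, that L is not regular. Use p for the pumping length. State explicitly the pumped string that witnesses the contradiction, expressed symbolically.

Assume L is regular; let p be its pumping constant.
Choose w = a^p b^{p+p!}. Since p ≠ p+p!, w ∈ L; and |w| ≥ p.
Write w = xyz as guaranteed by the lemma, with |xy| ≤ p and y is nonempty.
Since the first p symbols of w are all a's and |xy| ≤ p, y lies entirely in the leading a-block: y = a^k for some k with 1 ≤ k ≤ p.
Since 1 ≤ k ≤ p, k divides p!; set t = 1 + p!/k. Then xy^t z has p + (p!/k)·k = p + p! copies of a. Now the a-count equals the b-count, so i ≠ j fails. So xy^t z = a^{p+p!} b^{p+p!} ∉ L.
Contradiction. Therefore L is not regular.

a^{p+p!} b^{p+p!}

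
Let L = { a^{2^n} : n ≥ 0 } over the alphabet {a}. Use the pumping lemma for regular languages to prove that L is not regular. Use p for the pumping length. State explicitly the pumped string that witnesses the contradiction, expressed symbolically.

a^{2^p+k}

Toward a contradiction, assume L is regular with pumping length p.
Take w = a^{2^p} ∈ L with |w| = 2^p ≥ p.
By the pumping lemma, w = xyz with |xy| ≤ p and |y| ≥ 1.
Then y = a^k for some k with 1 ≤ k ≤ p.
Pump with i = 2: xy^2z = a^{2^p+k}. Since 1 ≤ k ≤ p < 2^p, we have 2^p < 2^p+k < 2^{p+1}, so 2^p+k is not a power of 2. So xy^2z ∉ L.
Contradiction. Therefore L is not regular.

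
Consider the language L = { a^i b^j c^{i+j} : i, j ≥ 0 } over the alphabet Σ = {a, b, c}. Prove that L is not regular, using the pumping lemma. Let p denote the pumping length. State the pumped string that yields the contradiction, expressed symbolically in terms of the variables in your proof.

Assume L is regular; let p be its pumping constant.
Take w = a^p b^p c^{2p} ∈ L (with i=j=p, i+j=2p), |w| = 4p ≥ p.
Write w = xyz as guaranteed by the lemma, with |xy| ≤ p and |y| ≥ 1.
Because |xy| ≤ p and w begins with p copies of a, we have y = a^k with 1 ≤ k ≤ p.
Consider xy^2z = a^{p+k} b^p c^{2p}. Now the a- and b-counts sum to 2p+k, but the c-count is 2p ≠ 2p+k. So xy^2z ∉ L.
This contradicts the pumping lemma, so L is not regular.

a^{p+k} b^p c^{2p}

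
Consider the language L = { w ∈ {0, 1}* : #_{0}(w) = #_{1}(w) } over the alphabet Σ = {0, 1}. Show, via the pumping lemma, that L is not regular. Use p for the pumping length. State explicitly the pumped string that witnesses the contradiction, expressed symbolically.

0^{p+k} 1^p

Assume L is regular; let p be its pumping constant.
Choose w = 0^p 1^p ∈ L with |w| = 2p ≥ p.
Write w = xyz as guaranteed by the lemma, with |xy| ≤ p and |y| ≥ 1.
The first p characters of w are 0's, so xy (and hence y) consists only of 0's. Write y = 0^k, 1 ≤ k ≤ p.
Pump with i = 2: xy^2z = 0^{p+k} 1^p has p+k occurrences of 0 but only p of 1. Since k ≥ 1 the counts differ, so xy^2z ∉ L.
Contradiction. Therefore L is not regular.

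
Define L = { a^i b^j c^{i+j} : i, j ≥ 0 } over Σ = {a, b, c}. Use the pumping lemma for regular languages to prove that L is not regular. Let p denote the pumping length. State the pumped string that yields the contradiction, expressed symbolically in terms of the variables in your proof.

Toward a contradiction, assume L is regular with pumping length p.
Take w = a^p b^p c^{2p} ∈ L (with i=j=p, i+j=2p), |w| = 4p ≥ p.
Write w = xyz as guaranteed by the lemma, with |xy| ≤ p and |y| ≥ 1.
Since the first p symbols of w are all a's and |xy| ≤ p, y lies entirely in the leading a-block: y = a^k for some k with 1 ≤ k ≤ p.
Consider xy^2z = a^{p+k} b^p c^{2p}. Now the a- and b-counts sum to 2p+k, but the c-count is 2p ≠ 2p+k. So xy^2z ∉ L.
This contradicts the pumping lemma, so L is not regular.

a^{p+k} b^p c^{2p}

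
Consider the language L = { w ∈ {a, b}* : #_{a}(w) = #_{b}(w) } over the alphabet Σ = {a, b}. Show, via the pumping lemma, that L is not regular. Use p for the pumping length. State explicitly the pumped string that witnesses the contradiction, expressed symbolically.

Assume L is regular; let p be its pumping constant.
Choose w = a^p b^p ∈ L with |w| = 2p ≥ p.
The pumping lemma gives a decomposition w = xyz where |xy| ≤ p and |y| > 0.
Since the first p symbols of w are all a's and |xy| ≤ p, y lies entirely in the leading a-block: y = a^k for some k with 1 ≤ k ≤ p.
Pump with i = 2: xy^2z = a^{p+k} b^p has p+k occurrences of a but only p of b. Since k ≥ 1 the counts differ, so xy^2z ∉ L.
Contradiction. Therefore L is not regular.

a^{p+k} b^p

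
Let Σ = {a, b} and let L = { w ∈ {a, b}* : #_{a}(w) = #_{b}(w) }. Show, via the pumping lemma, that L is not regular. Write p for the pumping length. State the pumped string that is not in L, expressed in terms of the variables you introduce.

Suppose for contradiction that L is regular, and let p be the pumping length.
Choose w = a^p b^p ∈ L with |w| = 2p ≥ p.
By the pumping lemma, w = xyz with |xy| ≤ p and |y| > 0.
Since the first p symbols of w are all a's and |xy| ≤ p, y lies entirely in the leading a-block: y = a^k for some k with 1 ≤ k ≤ p.
Pump with i = 2: xy^2z = a^{p+k} b^p has p+k occurrences of a but only p of b. Since k ≥ 1 the counts differ, so xy^2z ∉ L.
This is a contradiction; hence L is not regular.

a^{p+k} b^p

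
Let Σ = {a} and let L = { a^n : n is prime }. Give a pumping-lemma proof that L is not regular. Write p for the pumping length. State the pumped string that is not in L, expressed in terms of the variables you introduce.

a^{q(1+k)}

Toward a contradiction, assume L is regular with pumping length p.
Let q be a prime with q ≥ p+2 (infinitely many primes exist), and take w = a^q ∈ L with |w| = q ≥ p.
The pumping lemma gives a decomposition w = xyz where |xy| ≤ p and |y| > 0.
Then y = a^k for some k with 1 ≤ k ≤ p.
Since 1 ≤ k ≤ p, |xz| = q-k. Pump with i = q+1: |xy^{q+1}z| = (q-k)+(q+1)k = q+qk = q(1+k), which is composite (both factors ≥ 2). So xy^{q+1}z = a^{q(1+k)} ∉ L.
This contradicts the pumping lemma, so L is not regular.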